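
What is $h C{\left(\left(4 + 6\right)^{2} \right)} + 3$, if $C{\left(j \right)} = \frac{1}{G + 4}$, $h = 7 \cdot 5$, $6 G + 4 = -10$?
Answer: $24$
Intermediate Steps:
$G = - \frac{7}{3}$ ($G = - \frac{2}{3} + \frac{1}{6} \left(-10\right) = - \frac{2}{3} - \frac{5}{3} = - \frac{7}{3} \approx -2.3333$)
$h = 35$
$C{\left(j \right)} = \frac{3}{5}$ ($C{\left(j \right)} = \frac{1}{- \frac{7}{3} + 4} = \frac{1}{\frac{5}{3}} = \frac{3}{5}$)
$h C{\left(\left(4 + 6\right)^{2} \right)} + 3 = 35 \cdot \frac{3}{5} + 3 = 21 + 3 = 24$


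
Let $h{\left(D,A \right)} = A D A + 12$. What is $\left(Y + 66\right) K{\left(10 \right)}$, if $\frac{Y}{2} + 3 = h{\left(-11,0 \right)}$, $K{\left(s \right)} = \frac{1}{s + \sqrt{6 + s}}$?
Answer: $6$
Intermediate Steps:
$h{\left(D,A \right)} = 12 + D A^{2}$ ($h{\left(D,A \right)} = D A^{2} + 12 = 12 + D A^{2}$)
$Y = 18$ ($Y = -6 + 2 \left(12 - 11 \cdot 0^{2}\right) = -6 + 2 \left(12 - 0\right) = -6 + 2 \left(12 + 0\right) = -6 + 2 \cdot 12 = -6 + 24 = 18$)
$\left(Y + 66\right) K{\left(10 \right)} = \frac{18 + 66}{10 + \sqrt{6 + 10}} = \frac{84}{10 + \sqrt{16}} = \frac{84}{10 + 4} = \frac{84}{14} = 84 \cdot \frac{1}{14} = 6$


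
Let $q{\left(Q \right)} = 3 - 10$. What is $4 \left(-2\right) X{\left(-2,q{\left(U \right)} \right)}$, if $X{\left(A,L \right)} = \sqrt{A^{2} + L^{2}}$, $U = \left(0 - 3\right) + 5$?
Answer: $- 8 \sqrt{53} \approx -58.241$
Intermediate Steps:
$U = 2$ ($U = -3 + 5 = 2$)
$q{\left(Q \right)} = -7$ ($q{\left(Q \right)} = 3 - 10 = -7$)
$4 \left(-2\right) X{\left(-2,q{\left(U \right)} \right)} = 4 \left(-2\right) \sqrt{\left(-2\right)^{2} + \left(-7\right)^{2}} = - 8 \sqrt{4 + 49} = - 8 \sqrt{53}$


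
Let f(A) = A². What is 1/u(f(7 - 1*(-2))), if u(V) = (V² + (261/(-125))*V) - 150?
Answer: 125/780234 ≈ 0.00016021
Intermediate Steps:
u(V) = -150 + V² - 261*V/125 (u(V) = (V² + (261*(-1/125))*V) - 150 = (V² - 261*V/125) - 150 = -150 + V² - 261*V/125)
1/u(f(7 - 1*(-2))) = 1/(-150 + ((7 - 1*(-2))²)² - 261*(7 - 1*(-2))²/125) = 1/(-150 + ((7 + 2)²)² - 261*(7 + 2)²/125) = 1/(-150 + (9²)² - 261/125*9²) = 1/(-150 + 81² - 261/125*81) = 1/(-150 + 6561 - 21141/125) = 1/(780234/125) = 125/780234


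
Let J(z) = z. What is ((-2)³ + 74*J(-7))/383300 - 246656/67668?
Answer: -11822354771/3242143050 ≈ -3.6465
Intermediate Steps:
((-2)³ + 74*J(-7))/383300 - 246656/67668 = ((-2)³ + 74*(-7))/383300 - 246656/67668 = (-8 - 518)*(1/383300) - 246656*1/67668 = -526*1/383300 - 61664/16917 = -263/191650 - 61664/16917 = -11822354771/3242143050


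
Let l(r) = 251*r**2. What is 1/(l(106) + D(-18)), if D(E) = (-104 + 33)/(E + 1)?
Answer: 17/47944083 ≈ 3.5458e-7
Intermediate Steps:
D(E) = -71/(1 + E)
1/(l(106) + D(-18)) = 1/(251*106**2 - 71/(1 - 18)) = 1/(251*11236 - 71/(-17)) = 1/(2820236 - 71*(-1/17)) = 1/(2820236 + 71/17) = 1/(47944083/17) = 17/47944083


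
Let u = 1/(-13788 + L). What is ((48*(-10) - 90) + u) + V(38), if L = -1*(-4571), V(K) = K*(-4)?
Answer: -6654675/9217 ≈ -722.00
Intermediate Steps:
V(K) = -4*K
L = 4571
u = -1/9217 (u = 1/(-13788 + 4571) = 1/(-9217) = -1/9217 ≈ -0.00010850)
((48*(-10) - 90) + u) + V(38) = ((48*(-10) - 90) - 1/9217) - 4*38 = ((-480 - 90) - 1/9217) - 152 = (-570 - 1/9217) - 152 = -5253691/9217 - 152 = -6654675/9217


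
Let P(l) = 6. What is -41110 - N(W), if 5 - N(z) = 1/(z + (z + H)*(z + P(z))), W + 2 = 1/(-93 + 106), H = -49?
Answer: -1455923434/35411 ≈ -41115.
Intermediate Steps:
W = -25/13 (W = -2 + 1/(-93 + 106) = -2 + 1/13 = -25/13 ≈ -1.9231)
N(z) = 5 - 1/(z + (-49 + z)*(6 + z)) (N(z) = 5 - 1/(z + (z - 49)*(z + 6)) = 5 - 1/(z + (-49 + z)*(6 + z)))
-41110 - N(W) = -41110 - (-1471 - 210*(-25/13) + 5*(-25/13)²)/(-294 + (-25/13)² - 42*(-25/13)) = -41110 - (-1471 + 5250/13 + 5*(625/169))/(-294 + 625/169 + 1050/13) = -41110 - (-1471 + 5250/13 + 3125/169)/(-35411/169) = -41110 - (-169)*(-177224)/(35411*169) = -41110 - 1*177224/35411 = -41110 - 177224/35411 = -1455923434/35411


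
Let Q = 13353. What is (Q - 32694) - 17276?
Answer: -36617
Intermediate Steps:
(Q - 32694) - 17276 = (13353 - 32694) - 17276 = -19341 - 17276 = -36617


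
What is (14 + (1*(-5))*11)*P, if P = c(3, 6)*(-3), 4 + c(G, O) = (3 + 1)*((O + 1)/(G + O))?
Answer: -328/3 ≈ -109.33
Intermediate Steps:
c(G, O) = -4 + 4*(1 + O)/(G + O) (c(G, O) = -4 + (3 + 1)*((O + 1)/(G + O)) = -4 + 4*((1 + O)/(G + O)) = -4 + 4*(1 + O)/(G + O))
P = 8/3 (P = (4*(1 - 1*3)/(3 + 6))*(-3) = (4*(1 - 3)/9)*(-3) = (4*(⅑)*(-2))*(-3) = -8/9*(-3) = 8/3 ≈ 2.6667)
(14 + (1*(-5))*11)*P = (14 + (1*(-5))*11)*(8/3) = (14 - 5*11)*(8/3) = (14 - 55)*(8/3) = -41*8/3 = -328/3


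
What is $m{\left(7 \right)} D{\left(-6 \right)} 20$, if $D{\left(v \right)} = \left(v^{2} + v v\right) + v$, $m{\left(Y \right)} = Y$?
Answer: $9240$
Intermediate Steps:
$D{\left(v \right)} = v + 2 v^{2}$ ($D{\left(v \right)} = \left(v^{2} + v^{2}\right) + v = 2 v^{2} + v = v + 2 v^{2}$)
$m{\left(7 \right)} D{\left(-6 \right)} 20 = 7 \left(- 6 \left(1 + 2 \left(-6\right)\right)\right) 20 = 7 \left(- 6 \left(1 - 12\right)\right) 20 = 7 \left(\left(-6\right) \left(-11\right)\right) 20 = 7 \cdot 66 \cdot 20 = 462 \cdot 20 = 9240$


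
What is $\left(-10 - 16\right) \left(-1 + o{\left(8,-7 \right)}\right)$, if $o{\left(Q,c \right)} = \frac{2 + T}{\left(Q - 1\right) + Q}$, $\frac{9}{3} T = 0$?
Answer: $\frac{338}{15} \approx 22.533$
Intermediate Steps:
$T = 0$ ($T = \frac{1}{3} \cdot 0 = 0$)
$o{\left(Q,c \right)} = \frac{2}{-1 + 2 Q}$ ($o{\left(Q,c \right)} = \frac{2 + 0}{\left(Q - 1\right) + Q} = \frac{2}{\left(-1 + Q\right) + Q} = \frac{2}{-1 + 2 Q}$)
$\left(-10 - 16\right) \left(-1 + o{\left(8,-7 \right)}\right) = \left(-10 - 16\right) \left(-1 + \frac{2}{-1 + 2 \cdot 8}\right) = - 26 \left(-1 + \frac{2}{-1 + 16}\right) = - 26 \left(-1 + \frac{2}{15}\right) = \left(-26\right) \left(- \frac{13}{15}\right) = \frac{338}{15}$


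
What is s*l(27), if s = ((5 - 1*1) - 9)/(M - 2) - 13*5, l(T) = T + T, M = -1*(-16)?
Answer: -24705/7 ≈ -3529.3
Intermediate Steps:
M = 16
l(T) = 2*T
s = -915/14 (s = ((5 - 1*1) - 9)/(16 - 2) - 13*5 = ((5 - 1) - 9)/14 - 65 = (4 - 9)*(1/14) - 65 = -5*1/14 - 65 = -5/14 - 65 = -915/14 ≈ -65.357)
s*l(27) = -915*27/7 = -915/14*54 = -24705/7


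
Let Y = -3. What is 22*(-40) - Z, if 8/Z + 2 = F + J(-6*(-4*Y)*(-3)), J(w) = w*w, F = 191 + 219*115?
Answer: -31693204/36015 ≈ -880.00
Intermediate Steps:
F = 25376 (F = 191 + 25185 = 25376)
J(w) = w**2
Z = 4/36015 (Z = 8/(-2 + (25376 + (-6*(-4*(-3))*(-3))**2)) = 8/(-2 + (25376 + (-72*(-3))**2)) = 8/(-2 + (25376 + (-6*(-36))**2)) = 8/(-2 + (25376 + 216**2)) = 8/(-2 + (25376 + 46656)) = 8/(-2 + 72032) = 8/72030 = 8*(1/72030) = 4/36015 ≈ 0.00011106)
22*(-40) - Z = 22*(-40) - 1*4/36015 = -880 - 4/36015 = -31693204/36015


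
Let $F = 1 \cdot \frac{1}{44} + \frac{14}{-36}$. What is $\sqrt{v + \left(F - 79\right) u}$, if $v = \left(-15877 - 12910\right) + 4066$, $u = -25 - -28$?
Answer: $\frac{i \sqrt{108721833}}{66} \approx 157.98 i$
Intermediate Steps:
$u = 3$ ($u = -25 + 28 = 3$)
$F = - \frac{145}{396}$ ($F = 1 \cdot \frac{1}{44} + 14 \left(- \frac{1}{36}\right) = \frac{1}{44} - \frac{7}{18} = - \frac{145}{396} \approx -0.36616$)
$v = -24721$ ($v = -28787 + 4066 = -24721$)
$\sqrt{v + \left(F - 79\right) u} = \sqrt{-24721 + \left(- \frac{145}{396} - 79\right) 3} = \sqrt{-24721 - \frac{31429}{132}} = \sqrt{- \frac{3294601}{132}} = \frac{i \sqrt{108721833}}{66}$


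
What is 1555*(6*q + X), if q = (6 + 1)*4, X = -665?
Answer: -772835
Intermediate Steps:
q = 28 (q = 7*4 = 28)
1555*(6*q + X) = 1555*(6*28 - 665) = 1555*(168 - 665) = 1555*(-497) = -772835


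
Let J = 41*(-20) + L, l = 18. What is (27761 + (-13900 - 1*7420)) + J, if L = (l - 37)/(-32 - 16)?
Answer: 269827/48 ≈ 5621.4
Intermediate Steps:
L = 19/48 (L = (18 - 37)/(-32 - 16) = -19/(-48) = -19*(-1/48) = 19/48 ≈ 0.39583)
J = -39341/48 (J = 41*(-20) + 19/48 = -820 + 19/48 = -39341/48 ≈ -819.60)
(27761 + (-13900 - 1*7420)) + J = (27761 + (-13900 - 1*7420)) - 39341/48 = (27761 + (-13900 - 7420)) - 39341/48 = (27761 - 21320) - 39341/48 = 6441 - 39341/48 = 269827/48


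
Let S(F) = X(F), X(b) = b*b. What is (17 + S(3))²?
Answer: 676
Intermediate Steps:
X(b) = b²
S(F) = F²
(17 + S(3))² = (17 + 3²)² = (17 + 9)² = 26² = 676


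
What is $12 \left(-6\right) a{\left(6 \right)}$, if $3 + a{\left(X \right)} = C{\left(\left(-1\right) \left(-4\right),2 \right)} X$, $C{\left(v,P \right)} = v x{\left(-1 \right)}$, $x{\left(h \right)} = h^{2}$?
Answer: $-1512$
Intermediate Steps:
$C{\left(v,P \right)} = v$ ($C{\left(v,P \right)} = v \left(-1\right)^{2} = v 1 = v$)
$a{\left(X \right)} = -3 + 4 X$ ($a{\left(X \right)} = -3 + \left(-1\right) \left(-4\right) X = -3 + 4 X$)
$12 \left(-6\right) a{\left(6 \right)} = 12 \left(-6\right) \left(-3 + 4 \cdot 6\right) = - 72 \left(-3 + 24\right) = \left(-72\right) 21 = -1512$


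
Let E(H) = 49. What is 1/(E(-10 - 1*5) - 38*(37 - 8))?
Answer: -1/1053 ≈ -0.00094967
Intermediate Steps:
1/(E(-10 - 1*5) - 38*(37 - 8)) = 1/(49 - 38*(37 - 8)) = 1/(49 - 38*29) = 1/(49 - 1102) = 1/(-1053) = -1/1053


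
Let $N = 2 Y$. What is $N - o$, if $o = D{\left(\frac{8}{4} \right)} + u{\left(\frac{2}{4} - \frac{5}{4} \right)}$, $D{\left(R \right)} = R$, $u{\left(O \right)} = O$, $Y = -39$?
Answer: $- \frac{317}{4} \approx -79.25$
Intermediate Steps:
$N = -78$ ($N = 2 \left(-39\right) = -78$)
$o = \frac{5}{4}$ ($o = \frac{8}{4} + \left(\frac{2}{4} - \frac{5}{4}\right) = 8 \cdot \frac{1}{4} + \left(2 \cdot \frac{1}{4} - \frac{5}{4}\right) = 2 + \left(\frac{1}{2} - \frac{5}{4}\right) = 2 - \frac{3}{4} = \frac{5}{4} \approx 1.25$)
$N - o = -78 - \frac{5}{4} = - \frac{317}{4}$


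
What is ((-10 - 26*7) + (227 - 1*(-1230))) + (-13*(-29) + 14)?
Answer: 1656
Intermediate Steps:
((-10 - 26*7) + (227 - 1*(-1230))) + (-13*(-29) + 14) = ((-10 - 182) + (227 + 1230)) + (377 + 14) = (-192 + 1457) + 391 = 1265 + 391 = 1656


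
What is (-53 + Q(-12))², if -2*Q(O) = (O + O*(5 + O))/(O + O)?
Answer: 10609/4 ≈ 2652.3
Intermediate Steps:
Q(O) = -(O + O*(5 + O))/(4*O) (Q(O) = -(O + O*(5 + O))/(2*(O + O)) = -(O + O*(5 + O))/(2*(2*O)) = -(O + O*(5 + O))*1/(2*O)/2 = -(O + O*(5 + O))/(4*O))
(-53 + Q(-12))² = (-53 + (-3/2 - ¼*(-12)))² = (-53 + (-3/2 + 3))² = (-53 + 3/2)² = (-103/2)² = 10609/4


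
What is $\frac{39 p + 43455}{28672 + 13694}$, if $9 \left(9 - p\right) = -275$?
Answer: $\frac{134993}{127098} \approx 1.0621$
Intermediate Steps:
$p = \frac{356}{9}$ ($p = 9 - - \frac{275}{9} = 9 + \frac{275}{9} = \frac{356}{9} \approx 39.556$)
$\frac{39 p + 43455}{28672 + 13694} = \frac{39 \cdot \frac{356}{9} + 43455}{28672 + 13694} = \frac{\frac{4628}{3} + 43455}{42366} = \frac{134993}{3} \cdot \frac{1}{42366} = \frac{134993}{127098}$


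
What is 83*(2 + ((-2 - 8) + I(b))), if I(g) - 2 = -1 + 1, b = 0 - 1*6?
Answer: -498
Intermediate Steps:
b = -6 (b = 0 - 6 = -6)
I(g) = 2 (I(g) = 2 + (-1 + 1) = 2 + 0 = 2)
83*(2 + ((-2 - 8) + I(b))) = 83*(2 + ((-2 - 8) + 2)) = 83*(2 + (-10 + 2)) = 83*(2 - 8) = 83*(-6) = -498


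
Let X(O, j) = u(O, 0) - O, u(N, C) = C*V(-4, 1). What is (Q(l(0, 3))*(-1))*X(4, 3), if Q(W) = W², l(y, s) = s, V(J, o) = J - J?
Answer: 36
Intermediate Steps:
V(J, o) = 0
u(N, C) = 0 (u(N, C) = C*0 = 0)
X(O, j) = -O (X(O, j) = 0 - O = -O)
(Q(l(0, 3))*(-1))*X(4, 3) = (3²*(-1))*(-1*4) = (9*(-1))*(-4) = -9*(-4) = 36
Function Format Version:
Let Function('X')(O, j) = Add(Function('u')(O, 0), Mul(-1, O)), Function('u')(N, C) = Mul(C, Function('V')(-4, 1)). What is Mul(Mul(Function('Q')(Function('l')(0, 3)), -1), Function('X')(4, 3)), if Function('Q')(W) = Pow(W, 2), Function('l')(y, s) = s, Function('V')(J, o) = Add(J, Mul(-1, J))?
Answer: 36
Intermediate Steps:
Function('V')(J, o) = 0
Function('u')(N, C) = 0 (Function('u')(N, C) = Mul(C, 0) = 0)
Function('X')(O, j) = Mul(-1, O) (Function('X')(O, j) = Add(0, Mul(-1, O)) = Mul(-1, O))
Mul(Mul(Function('Q')(Function('l')(0, 3)), -1), Function('X')(4, 3)) = Mul(Mul(Pow(3, 2), -1), Mul(-1, 4)) = Mul(Mul(9, -1), -4) = Mul(-9, -4) = 36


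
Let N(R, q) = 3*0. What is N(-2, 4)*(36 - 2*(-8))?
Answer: 0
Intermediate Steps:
N(R, q) = 0
N(-2, 4)*(36 - 2*(-8)) = 0*(36 - 2*(-8)) = 0*(36 + 16) = 0*52 = 0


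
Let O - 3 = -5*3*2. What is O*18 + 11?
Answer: -475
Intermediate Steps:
O = -27 (O = 3 - 5*3*2 = 3 - 15*2 = 3 - 30 = -27)
O*18 + 11 = -27*18 + 11 = -486 + 11 = -475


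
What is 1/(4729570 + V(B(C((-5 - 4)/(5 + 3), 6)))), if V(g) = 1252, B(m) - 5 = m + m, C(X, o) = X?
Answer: 1/4730822 ≈ 2.1138e-7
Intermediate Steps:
B(m) = 5 + 2*m (B(m) = 5 + (m + m) = 5 + 2*m)
1/(4729570 + V(B(C((-5 - 4)/(5 + 3), 6)))) = 1/(4729570 + 1252) = 1/4730822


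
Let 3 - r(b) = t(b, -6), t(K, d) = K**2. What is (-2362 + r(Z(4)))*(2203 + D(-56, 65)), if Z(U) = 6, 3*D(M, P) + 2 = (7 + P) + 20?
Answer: -5348035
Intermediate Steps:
D(M, P) = 25/3 + P/3 (D(M, P) = -2/3 + ((7 + P) + 20)/3 = -2/3 + (27 + P)/3 = -2/3 + (9 + P/3) = 25/3 + P/3)
r(b) = 3 - b**2
(-2362 + r(Z(4)))*(2203 + D(-56, 65)) = (-2362 + (3 - 1*6**2))*(2203 + (25/3 + (1/3)*65)) = (-2362 + (3 - 1*36))*(2203 + (25/3 + 65/3)) = (-2362 + (3 - 36))*(2203 + 30) = (-2362 - 33)*2233 = -2395*2233 = -5348035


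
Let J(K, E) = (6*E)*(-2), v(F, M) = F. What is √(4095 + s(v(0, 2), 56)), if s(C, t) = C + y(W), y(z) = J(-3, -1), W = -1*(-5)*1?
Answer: 37*√3 ≈ 64.086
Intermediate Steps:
W = 5 (W = 5*1 = 5)
J(K, E) = -12*E
y(z) = 12 (y(z) = -12*(-1) = 12)
s(C, t) = 12 + C (s(C, t) = C + 12 = 12 + C)
√(4095 + s(v(0, 2), 56)) = √(4095 + (12 + 0)) = √(4095 + 12) = √4107 = 37*√3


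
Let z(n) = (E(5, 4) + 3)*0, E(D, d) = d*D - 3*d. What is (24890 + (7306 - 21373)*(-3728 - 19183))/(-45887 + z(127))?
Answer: -322313927/45887 ≈ -7024.1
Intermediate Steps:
E(D, d) = -3*d + D*d (E(D, d) = D*d - 3*d = -3*d + D*d)
z(n) = 0 (z(n) = (4*(-3 + 5) + 3)*0 = (4*2 + 3)*0 = (8 + 3)*0 = 11*0 = 0)
(24890 + (7306 - 21373)*(-3728 - 19183))/(-45887 + z(127)) = (24890 + (7306 - 21373)*(-3728 - 19183))/(-45887 + 0) = (24890 - 14067*(-22911))/(-45887) = (24890 + 322289037)*(-1/45887) = 322313927*(-1/45887) = -322313927/45887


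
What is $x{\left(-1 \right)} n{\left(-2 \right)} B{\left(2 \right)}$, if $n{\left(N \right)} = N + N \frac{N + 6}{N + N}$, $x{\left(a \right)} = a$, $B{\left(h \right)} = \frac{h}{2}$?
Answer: $0$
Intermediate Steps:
$B{\left(h \right)} = \frac{h}{2}$ ($B{\left(h \right)} = h \frac{1}{2} = \frac{h}{2}$)
$n{\left(N \right)} = 3 + \frac{3 N}{2}$ ($n{\left(N \right)} = N + N \frac{6 + N}{2 N} = N + \left(3 + \frac{N}{2}\right) = 3 + \frac{3 N}{2}$)
$x{\left(-1 \right)} n{\left(-2 \right)} B{\left(2 \right)} = - (3 + \frac{3}{2} \left(-2\right)) \frac{1}{2} \cdot 2 = - (3 - 3) 1 = \left(-1\right) 0 \cdot 1 = 0 \cdot 1 = 0$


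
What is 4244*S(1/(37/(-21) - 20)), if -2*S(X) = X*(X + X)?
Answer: -1871604/208849 ≈ -8.9615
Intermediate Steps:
S(X) = -X² (S(X) = -X*(X + X)/2 = -X*2*X/2 = -X²)
4244*S(1/(37/(-21) - 20)) = 4244*(-(1/(37/(-21) - 20))²) = 4244*(-(1/(37*(-1/21) - 20))²) = 4244*(-(1/(-37/21 - 20))²) = 4244*(-(1/(-457/21))²) = 4244*(-(-21/457)²) = 4244*(-1*441/208849) = 4244*(-441/208849) = -1871604/208849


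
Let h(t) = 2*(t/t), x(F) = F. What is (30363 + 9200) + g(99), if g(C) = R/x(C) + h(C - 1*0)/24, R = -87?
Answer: 1740737/44 ≈ 39562.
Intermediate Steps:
h(t) = 2 (h(t) = 2*1 = 2)
g(C) = 1/12 - 87/C (g(C) = -87/C + 2/24 = -87/C + 2*(1/24) = -87/C + 1/12 = 1/12 - 87/C)
(30363 + 9200) + g(99) = (30363 + 9200) + (1/12)*(-1044 + 99)/99 = 39563 + (1/12)*(1/99)*(-945) = 39563 - 35/44 = 1740737/44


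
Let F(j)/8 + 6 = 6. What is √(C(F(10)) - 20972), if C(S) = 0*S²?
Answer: 14*I*√107 ≈ 144.82*I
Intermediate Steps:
F(j) = 0 (F(j) = -48 + 8*6 = -48 + 48 = 0)
C(S) = 0
√(C(F(10)) - 20972) = √(0 - 20972) = √(-20972) = 14*I*√107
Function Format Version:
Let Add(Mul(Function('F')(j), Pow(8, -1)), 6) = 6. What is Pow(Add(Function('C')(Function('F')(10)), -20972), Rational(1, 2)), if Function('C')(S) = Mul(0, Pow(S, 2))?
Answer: Mul(14, I, Pow(107, Rational(1, 2))) ≈ Mul(144.82, I)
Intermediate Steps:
Function('F')(j) = 0 (Function('F')(j) = Add(-48, Mul(8, 6)) = Add(-48, 48) = 0)
Function('C')(S) = 0
Pow(Add(Function('C')(Function('F')(10)), -20972), Rational(1, 2)) = Pow(Add(0, -20972), Rational(1, 2)) = Pow(-20972, Rational(1, 2)) = Mul(14, I, Pow(107, Rational(1, 2)))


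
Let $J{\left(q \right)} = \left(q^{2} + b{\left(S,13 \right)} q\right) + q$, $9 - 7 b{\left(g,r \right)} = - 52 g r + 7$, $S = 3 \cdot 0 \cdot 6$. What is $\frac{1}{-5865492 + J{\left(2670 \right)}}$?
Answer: $\frac{7}{8867886} \approx 7.8937 \cdot 10^{-7}$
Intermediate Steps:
$S = 0$ ($S = 0 \cdot 6 = 0$)
$b{\left(g,r \right)} = \frac{2}{7} + \frac{52 g r}{7}$ ($b{\left(g,r \right)} = \frac{9}{7} - \frac{- 52 g r + 7}{7} = \frac{9}{7} - \frac{7 - 52 g r}{7} = \frac{9}{7} + \left(-1 + \frac{52 g r}{7}\right) = \frac{2}{7} + \frac{52 g r}{7}$)
$J{\left(q \right)} = q^{2} + \frac{9 q}{7}$ ($J{\left(q \right)} = \left(q^{2} + \left(\frac{2}{7} + \frac{52}{7} \cdot 0 \cdot 13\right) q\right) + q = \left(q^{2} + \left(\frac{2}{7} + 0\right) q\right) + q = \left(q^{2} + \frac{2 q}{7}\right) + q = q^{2} + \frac{9 q}{7}$)
$\frac{1}{-5865492 + J{\left(2670 \right)}} = \frac{1}{-5865492 + \frac{1}{7} \cdot 2670 \left(9 + 7 \cdot 2670\right)} = \frac{1}{-5865492 + \frac{1}{7} \cdot 2670 \left(9 + 18690\right)} = \frac{1}{-5865492 + \frac{1}{7} \cdot 2670 \cdot 18699} = \frac{1}{-5865492 + \frac{49926330}{7}} = \frac{1}{\frac{8867886}{7}} = \frac{7}{8867886}$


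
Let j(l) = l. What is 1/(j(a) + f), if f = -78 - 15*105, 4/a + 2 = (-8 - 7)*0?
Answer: -1/1655 ≈ -0.00060423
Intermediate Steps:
a = -2 (a = 4/(-2 + (-8 - 7)*0) = 4/(-2 - 15*0) = 4/(-2 + 0) = 4/(-2) = 4*(-½) = -2)
f = -1653 (f = -78 - 1575 = -1653)
1/(j(a) + f) = 1/(-2 - 1653) = 1/(-1655) = -1/1655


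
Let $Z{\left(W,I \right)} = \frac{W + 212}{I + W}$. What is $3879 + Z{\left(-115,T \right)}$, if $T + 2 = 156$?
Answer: $\frac{151378}{39} \approx 3881.5$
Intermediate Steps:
$T = 154$ ($T = -2 + 156 = 154$)
$Z{\left(W,I \right)} = \frac{212 + W}{I + W}$
$3879 + Z{\left(-115,T \right)} = 3879 + \frac{212 - 115}{154 - 115} = 3879 + \frac{1}{39} \cdot 97 = 3879 + \frac{97}{39} = \frac{151378}{39}$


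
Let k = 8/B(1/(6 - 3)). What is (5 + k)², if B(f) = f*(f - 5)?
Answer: 1/49 ≈ 0.020408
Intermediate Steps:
B(f) = f*(-5 + f)
k = -36/7 (k = 8/(((-5 + 1/(6 - 3))/(6 - 3))) = 8/(((-5 + 1/3)/3)) = 8/(((-5 + ⅓)/3)) = 8/(((⅓)*(-14/3))) = 8/(-14/9) = 8*(-9/14) = -36/7 ≈ -5.1429)
(5 + k)² = (5 - 36/7)² = (-⅐)² = 1/49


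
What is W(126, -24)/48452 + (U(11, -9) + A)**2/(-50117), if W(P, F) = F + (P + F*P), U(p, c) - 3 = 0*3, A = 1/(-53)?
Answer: -206282389897/3410503647578 ≈ -0.060484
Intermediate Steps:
A = -1/53 ≈ -0.018868
U(p, c) = 3 (U(p, c) = 3 + 0*3 = 3 + 0 = 3)
W(P, F) = F + P + F*P
W(126, -24)/48452 + (U(11, -9) + A)**2/(-50117) = (-24 + 126 - 24*126)/48452 + (3 - 1/53)**2/(-50117) = (-24 + 126 - 3024)*(1/48452) + (158/53)**2*(-1/50117) = -2922*1/48452 + (24964/2809)*(-1/50117) = -1461/24226 - 24964/140778653 = -206282389897/3410503647578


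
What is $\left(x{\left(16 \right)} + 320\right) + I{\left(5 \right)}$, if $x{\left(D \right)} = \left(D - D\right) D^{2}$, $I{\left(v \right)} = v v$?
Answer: $345$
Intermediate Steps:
$I{\left(v \right)} = v^{2}$
$x{\left(D \right)} = 0$ ($x{\left(D \right)} = 0 D^{2} = 0$)
$\left(x{\left(16 \right)} + 320\right) + I{\left(5 \right)} = \left(0 + 320\right) + 5^{2} = 320 + 25 = 345$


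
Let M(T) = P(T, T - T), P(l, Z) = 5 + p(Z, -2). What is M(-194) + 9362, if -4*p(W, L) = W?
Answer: 9367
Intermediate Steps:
p(W, L) = -W/4
P(l, Z) = 5 - Z/4
M(T) = 5 (M(T) = 5 - (T - T)/4 = 5 - ¼*0 = 5 + 0 = 5)
M(-194) + 9362 = 5 + 9362 = 9367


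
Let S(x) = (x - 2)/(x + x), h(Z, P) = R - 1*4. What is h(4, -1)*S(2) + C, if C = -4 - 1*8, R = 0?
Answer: -12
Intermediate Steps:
h(Z, P) = -4 (h(Z, P) = 0 - 1*4 = 0 - 4 = -4)
S(x) = (-2 + x)/(2*x) (S(x) = (-2 + x)/((2*x)) = (-2 + x)*(1/(2*x)) = (-2 + x)/(2*x))
C = -12 (C = -4 - 8 = -12)
h(4, -1)*S(2) + C = -2*(-2 + 2)/2 - 12 = -2*0/2 - 12 = -4*0 - 12 = 0 - 12 = -12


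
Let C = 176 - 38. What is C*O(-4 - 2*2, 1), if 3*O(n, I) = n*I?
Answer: -368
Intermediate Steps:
C = 138
O(n, I) = I*n/3 (O(n, I) = (n*I)/3 = (I*n)/3 = I*n/3)
C*O(-4 - 2*2, 1) = 138*((1/3)*1*(-4 - 2*2)) = 138*((1/3)*1*(-4 - 4)) = 138*((1/3)*1*(-8)) = 138*(-8/3) = -368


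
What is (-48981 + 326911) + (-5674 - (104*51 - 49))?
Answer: 267001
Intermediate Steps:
(-48981 + 326911) + (-5674 - (104*51 - 49)) = 277930 + (-5674 - (5304 - 49)) = 277930 + (-5674 - 1*5255) = 277930 + (-5674 - 5255) = 277930 - 10929 = 267001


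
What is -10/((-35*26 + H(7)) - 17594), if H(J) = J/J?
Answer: 10/18503 ≈ 0.00054045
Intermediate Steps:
H(J) = 1
-10/((-35*26 + H(7)) - 17594) = -10/((-35*26 + 1) - 17594) = -10/((-910 + 1) - 17594) = -10/(-909 - 17594) = -10/(-18503) = -1/18503*(-10) = 10/18503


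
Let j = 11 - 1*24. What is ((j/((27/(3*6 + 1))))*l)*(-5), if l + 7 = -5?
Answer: -4940/9 ≈ -548.89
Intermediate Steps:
l = -12 (l = -7 - 5 = -12)
j = -13 (j = 11 - 24 = -13)
((j/((27/(3*6 + 1))))*l)*(-5) = (-13/(27/(3*6 + 1))*(-12))*(-5) = (-13/(27/(18 + 1))*(-12))*(-5) = (-13/(27/19)*(-12))*(-5) = (-13/(27*(1/19))*(-12))*(-5) = (-13/27/19*(-12))*(-5) = (-13*19/27*(-12))*(-5) = -247/27*(-12)*(-5) = (988/9)*(-5) = -4940/9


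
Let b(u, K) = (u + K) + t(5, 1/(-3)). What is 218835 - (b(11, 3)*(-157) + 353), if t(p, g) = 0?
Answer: 220680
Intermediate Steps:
b(u, K) = K + u (b(u, K) = (u + K) + 0 = (K + u) + 0 = K + u)
218835 - (b(11, 3)*(-157) + 353) = 218835 - ((3 + 11)*(-157) + 353) = 218835 - (14*(-157) + 353) = 218835 - (-2198 + 353) = 218835 - 1*(-1845) = 218835 + 1845 = 220680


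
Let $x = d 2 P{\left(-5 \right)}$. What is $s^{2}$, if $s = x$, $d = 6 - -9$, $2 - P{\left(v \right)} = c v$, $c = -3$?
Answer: $152100$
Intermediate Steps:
$P{\left(v \right)} = 2 + 3 v$ ($P{\left(v \right)} = 2 - - 3 v = 2 + 3 v$)
$d = 15$ ($d = 6 + 9 = 15$)
$x = -390$ ($x = 15 \cdot 2 \left(2 + 3 \left(-5\right)\right) = 30 \left(2 - 15\right) = 30 \left(-13\right) = -390$)
$s = -390$
$s^{2} = \left(-390\right)^{2} = 152100$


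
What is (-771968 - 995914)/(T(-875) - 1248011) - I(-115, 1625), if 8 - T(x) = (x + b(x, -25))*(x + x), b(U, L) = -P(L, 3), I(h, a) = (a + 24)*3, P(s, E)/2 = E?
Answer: -13799140209/2789753 ≈ -4946.4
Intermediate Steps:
P(s, E) = 2*E
I(h, a) = 72 + 3*a (I(h, a) = (24 + a)*3 = 72 + 3*a)
b(U, L) = -6 (b(U, L) = -2*3 = -1*6 = -6)
T(x) = 8 - 2*x*(-6 + x) (T(x) = 8 - (x - 6)*(x + x) = 8 - (-6 + x)*2*x = 8 - 2*x*(-6 + x))
(-771968 - 995914)/(T(-875) - 1248011) - I(-115, 1625) = (-771968 - 995914)/((8 - 2*(-875)² + 12*(-875)) - 1248011) - (72 + 3*1625) = -1767882/((8 - 2*765625 - 10500) - 1248011) - (72 + 4875) = -1767882/((8 - 1531250 - 10500) - 1248011) - 1*4947 = -1767882/(-1541742 - 1248011) - 4947 = -1767882/(-2789753) - 4947 = -1767882*(-1/2789753) - 4947 = 1767882/2789753 - 4947 = -13799140209/2789753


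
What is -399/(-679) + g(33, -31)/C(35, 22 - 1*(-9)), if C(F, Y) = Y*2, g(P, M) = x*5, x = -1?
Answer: 3049/6014 ≈ 0.50698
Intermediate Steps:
g(P, M) = -5 (g(P, M) = -1*5 = -5)
C(F, Y) = 2*Y
-399/(-679) + g(33, -31)/C(35, 22 - 1*(-9)) = -399/(-679) - 5*1/(2*(22 - 1*(-9))) = -399*(-1/679) - 5*1/(2*(22 + 9)) = 57/97 - 5/(2*31) = 57/97 - 5/62 = 3049/6014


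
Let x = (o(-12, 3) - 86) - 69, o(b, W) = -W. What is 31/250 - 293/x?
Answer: 19537/9875 ≈ 1.9784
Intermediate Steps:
x = -158 (x = (-1*3 - 86) - 69 = (-3 - 86) - 69 = -89 - 69 = -158)
31/250 - 293/x = 31/250 - 293/(-158) = 31*(1/250) - 293*(-1/158) = 31/250 + 293/158 = 19537/9875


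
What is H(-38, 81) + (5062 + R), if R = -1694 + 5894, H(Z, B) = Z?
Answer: 9224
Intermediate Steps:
R = 4200
H(-38, 81) + (5062 + R) = -38 + (5062 + 4200) = -38 + 9262 = 9224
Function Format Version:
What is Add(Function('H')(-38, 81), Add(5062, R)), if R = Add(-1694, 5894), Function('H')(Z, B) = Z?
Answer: 9224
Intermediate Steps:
R = 4200
Add(Function('H')(-38, 81), Add(5062, R)) = Add(-38, Add(5062, 4200)) = Add(-38, 9262) = 9224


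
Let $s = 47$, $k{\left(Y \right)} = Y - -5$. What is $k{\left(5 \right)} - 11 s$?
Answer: $-507$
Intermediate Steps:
$k{\left(Y \right)} = 5 + Y$ ($k{\left(Y \right)} = Y + 5 = 5 + Y$)
$k{\left(5 \right)} - 11 s = \left(5 + 5\right) - 517 = 10 - 517 = -507$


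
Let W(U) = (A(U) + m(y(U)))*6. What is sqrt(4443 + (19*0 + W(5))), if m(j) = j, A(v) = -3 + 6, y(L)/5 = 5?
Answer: sqrt(4611) ≈ 67.904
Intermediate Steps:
y(L) = 25 (y(L) = 5*5 = 25)
A(v) = 3
W(U) = 168 (W(U) = (3 + 25)*6 = 28*6 = 168)
sqrt(4443 + (19*0 + W(5))) = sqrt(4443 + (19*0 + 168)) = sqrt(4443 + (0 + 168)) = sqrt(4443 + 168) = sqrt(4611)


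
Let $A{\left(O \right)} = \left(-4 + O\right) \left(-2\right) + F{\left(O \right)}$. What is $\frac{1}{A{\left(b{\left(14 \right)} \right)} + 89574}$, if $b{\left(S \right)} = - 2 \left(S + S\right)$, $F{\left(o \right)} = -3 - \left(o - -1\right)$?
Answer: $\frac{1}{89746} \approx 1.1143 \cdot 10^{-5}$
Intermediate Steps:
$F{\left(o \right)} = -4 - o$ ($F{\left(o \right)} = -3 - \left(o + 1\right) = -3 - \left(1 + o\right) = -4 - o$)
$b{\left(S \right)} = - 4 S$ ($b{\left(S \right)} = - 2 \cdot 2 S = - 4 S$)
$A{\left(O \right)} = 4 - 3 O$ ($A{\left(O \right)} = \left(-4 + O\right) \left(-2\right) - \left(4 + O\right) = \left(8 - 2 O\right) - \left(4 + O\right) = 4 - 3 O$)
$\frac{1}{A{\left(b{\left(14 \right)} \right)} + 89574} = \frac{1}{\left(4 - 3 \left(\left(-4\right) 14\right)\right) + 89574} = \frac{1}{\left(4 - -168\right) + 89574} = \frac{1}{\left(4 + 168\right) + 89574} = \frac{1}{172 + 89574} = \frac{1}{89746}$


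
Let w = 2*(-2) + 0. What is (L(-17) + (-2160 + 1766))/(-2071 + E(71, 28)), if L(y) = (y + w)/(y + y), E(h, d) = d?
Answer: 13375/69462 ≈ 0.19255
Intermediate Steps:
w = -4 (w = -4 + 0 = -4)
L(y) = (-4 + y)/(2*y) (L(y) = (y - 4)/(y + y) = (-4 + y)/((2*y)) = (-4 + y)*(1/(2*y)) = (-4 + y)/(2*y))
(L(-17) + (-2160 + 1766))/(-2071 + E(71, 28)) = ((1/2)*(-4 - 17)/(-17) + (-2160 + 1766))/(-2071 + 28) = ((1/2)*(-1/17)*(-21) - 394)/(-2043) = (21/34 - 394)*(-1/2043) = -13375/34*(-1/2043) = 13375/69462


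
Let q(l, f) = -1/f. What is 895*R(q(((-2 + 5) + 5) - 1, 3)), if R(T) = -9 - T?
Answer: -23270/3 ≈ -7756.7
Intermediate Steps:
895*R(q(((-2 + 5) + 5) - 1, 3)) = 895*(-9 - (-1)/3) = 895*(-9 - 1*(-⅓)) = 895*(-9 + ⅓) = 895*(-26/3) = -23270/3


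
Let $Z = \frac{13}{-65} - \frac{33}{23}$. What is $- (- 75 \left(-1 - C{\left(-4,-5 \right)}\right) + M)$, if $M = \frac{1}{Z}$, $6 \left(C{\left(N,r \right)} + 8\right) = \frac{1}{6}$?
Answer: $\frac{147635}{282} \approx 523.53$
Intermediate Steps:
$C{\left(N,r \right)} = - \frac{287}{36}$ ($C{\left(N,r \right)} = -8 + \frac{1}{6 \cdot 6} = -8 + \frac{1}{6} \cdot \frac{1}{6} = -8 + \frac{1}{36} = - \frac{287}{36}$)
$Z = - \frac{188}{115}$ ($Z = 13 \left(- \frac{1}{65}\right) - \frac{33}{23} = - \frac{1}{5} - \frac{33}{23} = - \frac{188}{115} \approx -1.6348$)
$M = - \frac{115}{188}$ ($M = \frac{1}{- \frac{188}{115}} = - \frac{115}{188} \approx -0.6117$)
$- (- 75 \left(-1 - C{\left(-4,-5 \right)}\right) + M) = - (- 75 \left(-1 - - \frac{287}{36}\right) - \frac{115}{188}) = - (- 75 \left(-1 + \frac{287}{36}\right) - \frac{115}{188}) = - (\left(-75\right) \frac{251}{36} - \frac{115}{188}) = - (- \frac{6275}{12} - \frac{115}{188}) = \left(-1\right) \left(- \frac{147635}{282}\right) = \frac{147635}{282}$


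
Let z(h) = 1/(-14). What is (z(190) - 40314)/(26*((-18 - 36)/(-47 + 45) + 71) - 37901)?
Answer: 564397/494942 ≈ 1.1403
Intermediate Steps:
z(h) = -1/14
(z(190) - 40314)/(26*((-18 - 36)/(-47 + 45) + 71) - 37901) = (-1/14 - 40314)/(26*((-18 - 36)/(-47 + 45) + 71) - 37901) = -564397/(14*(26*(-54/(-2) + 71) - 37901)) = -564397/(14*(26*(-54*(-½) + 71) - 37901)) = -564397/(14*(26*(27 + 71) - 37901)) = -564397/(14*(26*98 - 37901)) = -564397/(14*(2548 - 37901)) = -564397/14/(-35353) = -564397/14*(-1/35353) = 564397/494942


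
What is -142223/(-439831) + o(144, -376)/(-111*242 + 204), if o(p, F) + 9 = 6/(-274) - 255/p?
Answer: 24963335832347/77103697311648 ≈ 0.32376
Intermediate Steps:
o(p, F) = -1236/137 - 255/p (o(p, F) = -9 + (6/(-274) - 255/p) = -9 + (6*(-1/274) - 255/p) = -9 + (-3/137 - 255/p) = -1236/137 - 255/p)
-142223/(-439831) + o(144, -376)/(-111*242 + 204) = -142223/(-439831) + (-1236/137 - 255/144)/(-111*242 + 204) = -142223*(-1/439831) + (-1236/137 - 255*1/144)/(-26862 + 204) = 142223/439831 + (-1236/137 - 85/48)/(-26658) = 142223/439831 - 70973/6576*(-1/26658) = 142223/439831 + 70973/175303008 = 24963335832347/77103697311648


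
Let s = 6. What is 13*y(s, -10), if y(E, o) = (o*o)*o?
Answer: -13000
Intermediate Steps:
y(E, o) = o³ (y(E, o) = o²*o = o³)
13*y(s, -10) = 13*(-10)³ = 13*(-1000) = -13000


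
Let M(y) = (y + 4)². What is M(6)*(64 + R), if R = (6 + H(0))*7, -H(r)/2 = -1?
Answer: 12000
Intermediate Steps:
H(r) = 2 (H(r) = -2*(-1) = 2)
R = 56 (R = (6 + 2)*7 = 8*7 = 56)
M(y) = (4 + y)²
M(6)*(64 + R) = (4 + 6)²*(64 + 56) = 10²*120 = 100*120 = 12000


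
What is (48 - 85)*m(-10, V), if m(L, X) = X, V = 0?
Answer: 0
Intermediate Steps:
(48 - 85)*m(-10, V) = (48 - 85)*0 = -37*0 = 0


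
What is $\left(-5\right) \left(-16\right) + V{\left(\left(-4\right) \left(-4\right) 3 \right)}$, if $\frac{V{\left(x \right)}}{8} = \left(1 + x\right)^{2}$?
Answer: $19288$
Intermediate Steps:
$V{\left(x \right)} = 8 \left(1 + x\right)^{2}$
$\left(-5\right) \left(-16\right) + V{\left(\left(-4\right) \left(-4\right) 3 \right)} = \left(-5\right) \left(-16\right) + 8 \left(1 + \left(-4\right) \left(-4\right) 3\right)^{2} = 80 + 8 \left(1 + 16 \cdot 3\right)^{2} = 80 + 8 \left(1 + 48\right)^{2} = 80 + 8 \cdot 49^{2} = 80 + 8 \cdot 2401 = 80 + 19208 = 19288$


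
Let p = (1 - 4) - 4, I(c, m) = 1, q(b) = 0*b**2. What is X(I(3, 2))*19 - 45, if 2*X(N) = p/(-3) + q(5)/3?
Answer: -137/6 ≈ -22.833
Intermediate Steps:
q(b) = 0
p = -7 (p = -3 - 4 = -7)
X(N) = 7/6 (X(N) = (-7/(-3) + 0/3)/2 = (-7*(-1/3) + 0*(1/3))/2 = (7/3 + 0)/2 = (1/2)*(7/3) = 7/6)
X(I(3, 2))*19 - 45 = (7/6)*19 - 45 = 133/6 - 45 = -137/6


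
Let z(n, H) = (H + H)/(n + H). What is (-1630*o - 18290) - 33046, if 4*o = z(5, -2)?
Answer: -152378/3 ≈ -50793.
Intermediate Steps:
z(n, H) = 2*H/(H + n) (z(n, H) = (2*H)/(H + n) = 2*H/(H + n))
o = -⅓ (o = (2*(-2)/(-2 + 5))/4 = (2*(-2)/3)/4 = (2*(-2)*(⅓))/4 = (¼)*(-4/3) = -⅓ ≈ -0.33333)
(-1630*o - 18290) - 33046 = (-1630*(-⅓) - 18290) - 33046 = (1630/3 - 18290) - 33046 = -53240/3 - 33046 = -152378/3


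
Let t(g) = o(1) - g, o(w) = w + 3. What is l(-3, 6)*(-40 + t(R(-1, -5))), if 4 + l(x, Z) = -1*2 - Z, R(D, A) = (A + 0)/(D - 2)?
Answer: 452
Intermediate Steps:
o(w) = 3 + w
R(D, A) = A/(-2 + D)
l(x, Z) = -6 - Z (l(x, Z) = -4 + (-1*2 - Z) = -4 + (-2 - Z) = -6 - Z)
t(g) = 4 - g (t(g) = (3 + 1) - g = 4 - g)
l(-3, 6)*(-40 + t(R(-1, -5))) = (-6 - 1*6)*(-40 + (4 - (-5)/(-2 - 1))) = (-6 - 6)*(-40 + (4 - (-5)/(-3))) = -12*(-40 + (4 - (-5)*(-1)/3)) = -12*(-40 + (4 - 1*5/3)) = -12*(-40 + (4 - 5/3)) = -12*(-40 + 7/3) = -12*(-113/3) = 452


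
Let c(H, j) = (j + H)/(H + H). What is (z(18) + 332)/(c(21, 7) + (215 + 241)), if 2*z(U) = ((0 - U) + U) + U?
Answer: 1023/1370 ≈ 0.74672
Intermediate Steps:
z(U) = U/2 (z(U) = (((0 - U) + U) + U)/2 = ((-U + U) + U)/2 = (0 + U)/2 = U/2)
c(H, j) = (H + j)/(2*H) (c(H, j) = (H + j)/((2*H)) = (H + j)*(1/(2*H)) = (H + j)/(2*H))
(z(18) + 332)/(c(21, 7) + (215 + 241)) = ((1/2)*18 + 332)/((1/2)*(21 + 7)/21 + (215 + 241)) = (9 + 332)/((1/2)*(1/21)*28 + 456) = 341/(2/3 + 456) = 341/(1370/3) = 341*(3/1370) = 1023/1370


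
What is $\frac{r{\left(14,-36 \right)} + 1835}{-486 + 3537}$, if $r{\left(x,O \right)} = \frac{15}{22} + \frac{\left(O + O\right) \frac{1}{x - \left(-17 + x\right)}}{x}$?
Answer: $\frac{4805023}{7987518} \approx 0.60157$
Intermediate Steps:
$r{\left(x,O \right)} = \frac{15}{22} + \frac{2 O}{17 x}$ ($r{\left(x,O \right)} = 15 \cdot \frac{1}{22} + \frac{2 O \frac{1}{17}}{x} = \frac{15}{22} + \frac{2 O \frac{1}{17}}{x} = \frac{15}{22} + \frac{\frac{2}{17} O}{x} = \frac{15}{22} + \frac{2 O}{17 x}$)
$\frac{r{\left(14,-36 \right)} + 1835}{-486 + 3537} = \frac{\frac{44 \left(-36\right) + 255 \cdot 14}{374 \cdot 14} + 1835}{-486 + 3537} = \frac{\frac{1}{374} \cdot \frac{1}{14} \left(-1584 + 3570\right) + 1835}{3051} = \left(\frac{1}{374} \cdot \frac{1}{14} \cdot 1986 + 1835\right) \frac{1}{3051} = \left(\frac{993}{2618} + 1835\right) \frac{1}{3051} = \frac{4805023}{2618} \cdot \frac{1}{3051} = \frac{4805023}{7987518}$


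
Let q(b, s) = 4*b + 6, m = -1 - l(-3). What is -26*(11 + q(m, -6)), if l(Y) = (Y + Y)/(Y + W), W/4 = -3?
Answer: -1482/5 ≈ -296.40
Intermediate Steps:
W = -12 (W = 4*(-3) = -12)
l(Y) = 2*Y/(-12 + Y) (l(Y) = (Y + Y)/(Y - 12) = (2*Y)/(-12 + Y) = 2*Y/(-12 + Y))
m = -7/5 (m = -1 - 2*(-3)/(-12 - 3) = -1 - 2*(-3)/(-15) = -1 - 2*(-3)*(-1)/15 = -1 - 1*⅖ = -1 - ⅖ = -7/5 ≈ -1.4000)
q(b, s) = 6 + 4*b
-26*(11 + q(m, -6)) = -26*(11 + (6 + 4*(-7/5))) = -26*(11 + (6 - 28/5)) = -26*(11 + ⅖) = -26*57/5 = -1482/5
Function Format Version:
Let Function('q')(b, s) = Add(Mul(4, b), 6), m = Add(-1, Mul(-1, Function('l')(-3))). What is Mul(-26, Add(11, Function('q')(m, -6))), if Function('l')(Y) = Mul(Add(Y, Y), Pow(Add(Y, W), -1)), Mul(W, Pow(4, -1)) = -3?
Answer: Rational(-1482, 5) ≈ -296.40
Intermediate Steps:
W = -12 (W = Mul(4, -3) = -12)
Function('l')(Y) = Mul(2, Y, Pow(Add(-12, Y), -1)) (Function('l')(Y) = Mul(Add(Y, Y), Pow(Add(Y, -12), -1)) = Mul(Mul(2, Y), Pow(Add(-12, Y), -1)) = Mul(2, Y, Pow(Add(-12, Y), -1)))
m = Rational(-7, 5) (m = Add(-1, Mul(-1, Mul(2, -3, Pow(Add(-12, -3), -1)))) = Add(-1, Mul(-1, Mul(2, -3, Pow(-15, -1)))) = Add(-1, Mul(-1, Mul(2, -3, Rational(-1, 15)))) = Add(-1, Mul(-1, Rational(2, 5))) = Add(-1, Rational(-2, 5)) = Rational(-7, 5) ≈ -1.4000)
Function('q')(b, s) = Add(6, Mul(4, b))
Mul(-26, Add(11, Function('q')(m, -6))) = Mul(-26, Add(11, Add(6, Mul(4, Rational(-7, 5))))) = Mul(-26, Add(11, Add(6, Rational(-28, 5)))) = Mul(-26, Add(11, Rational(2, 5))) = Mul(-26, Rational(57, 5)) = Rational(-1482, 5)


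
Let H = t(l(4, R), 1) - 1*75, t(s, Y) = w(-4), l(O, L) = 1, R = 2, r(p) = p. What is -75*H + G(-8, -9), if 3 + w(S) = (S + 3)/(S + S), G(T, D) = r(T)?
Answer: 46661/8 ≈ 5832.6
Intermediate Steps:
G(T, D) = T
w(S) = -3 + (3 + S)/(2*S) (w(S) = -3 + (S + 3)/(S + S) = -3 + (3 + S)/((2*S)) = -3 + (3 + S)*(1/(2*S)) = -3 + (3 + S)/(2*S))
t(s, Y) = -23/8 (t(s, Y) = (½)*(3 - 5*(-4))/(-4) = (½)*(-¼)*(3 + 20) = (½)*(-¼)*23 = -23/8)
H = -623/8 (H = -23/8 - 1*75 = -23/8 - 75 = -623/8 ≈ -77.875)
-75*H + G(-8, -9) = -75*(-623/8) - 8 = 46725/8 - 8 = 46661/8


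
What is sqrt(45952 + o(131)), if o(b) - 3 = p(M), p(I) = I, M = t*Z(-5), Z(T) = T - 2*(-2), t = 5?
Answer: 5*sqrt(1838) ≈ 214.36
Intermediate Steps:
Z(T) = 4 + T (Z(T) = T + 4 = 4 + T)
M = -5 (M = 5*(4 - 5) = 5*(-1) = -5)
o(b) = -2 (o(b) = 3 - 5 = -2)
sqrt(45952 + o(131)) = sqrt(45952 - 2) = sqrt(45950) = 5*sqrt(1838)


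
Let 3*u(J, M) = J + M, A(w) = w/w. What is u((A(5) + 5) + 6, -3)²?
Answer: 9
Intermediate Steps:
A(w) = 1
u(J, M) = J/3 + M/3 (u(J, M) = (J + M)/3 = J/3 + M/3)
u((A(5) + 5) + 6, -3)² = (((1 + 5) + 6)/3 + (⅓)*(-3))² = ((6 + 6)/3 - 1)² = ((⅓)*12 - 1)² = (4 - 1)² = 3² = 9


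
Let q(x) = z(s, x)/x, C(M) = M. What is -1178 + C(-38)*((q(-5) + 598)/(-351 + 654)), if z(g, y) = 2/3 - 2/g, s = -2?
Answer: -1138936/909 ≈ -1253.0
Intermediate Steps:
z(g, y) = ⅔ - 2/g (z(g, y) = 2*(⅓) - 2/g = ⅔ - 2/g)
q(x) = 5/(3*x) (q(x) = (⅔ - 2/(-2))/x = (⅔ - 2*(-½))/x = (⅔ + 1)/x = 5/(3*x))
-1178 + C(-38)*((q(-5) + 598)/(-351 + 654)) = -1178 - 38*((5/3)/(-5) + 598)/(-351 + 654) = -1178 - 38*((5/3)*(-⅕) + 598)/303 = -1178 - 38*(-⅓ + 598)/303 = -1178 - 68134/(3*303) = -1178 - 38*1793/909 = -1178 - 68134/909 = -1138936/909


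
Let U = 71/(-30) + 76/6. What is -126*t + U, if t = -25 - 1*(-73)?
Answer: -60377/10 ≈ -6037.7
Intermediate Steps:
t = 48 (t = -25 + 73 = 48)
U = 103/10 (U = 71*(-1/30) + 76*(1/6) = -71/30 + 38/3 = 103/10 ≈ 10.300)
-126*t + U = -126*48 + 103/10 = -6048 + 103/10 = -60377/10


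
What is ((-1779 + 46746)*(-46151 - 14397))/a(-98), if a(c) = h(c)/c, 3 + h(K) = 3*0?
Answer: -88940289256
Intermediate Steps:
h(K) = -3 (h(K) = -3 + 3*0 = -3 + 0 = -3)
a(c) = -3/c
((-1779 + 46746)*(-46151 - 14397))/a(-98) = ((-1779 + 46746)*(-46151 - 14397))/((-3/(-98))) = (44967*(-60548))/((-3*(-1/98))) = -2722661916/3/98 = -2722661916*98/3 = -88940289256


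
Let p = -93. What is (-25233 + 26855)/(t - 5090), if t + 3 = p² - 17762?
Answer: -811/7103 ≈ -0.11418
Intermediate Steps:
t = -9116 (t = -3 + ((-93)² - 17762) = -3 + (8649 - 17762) = -3 - 9113 = -9116)
(-25233 + 26855)/(t - 5090) = (-25233 + 26855)/(-9116 - 5090) = 1622/(-14206) = 1622*(-1/14206) = -811/7103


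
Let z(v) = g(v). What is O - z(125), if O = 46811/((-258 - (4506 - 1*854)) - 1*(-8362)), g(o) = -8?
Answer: 82427/4452 ≈ 18.515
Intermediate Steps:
z(v) = -8
O = 46811/4452 (O = 46811/((-258 - (4506 - 854)) + 8362) = 46811/((-258 - 1*3652) + 8362) = 46811/((-258 - 3652) + 8362) = 46811/(-3910 + 8362) = 46811/4452 ≈ 10.515)
O - z(125) = 46811/4452 - 1*(-8) = 46811/4452 + 8 = 82427/4452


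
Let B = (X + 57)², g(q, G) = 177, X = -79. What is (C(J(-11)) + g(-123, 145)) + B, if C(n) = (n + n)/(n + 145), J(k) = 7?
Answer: 50243/76 ≈ 661.09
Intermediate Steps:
C(n) = 2*n/(145 + n) (C(n) = (2*n)/(145 + n) = 2*n/(145 + n))
B = 484 (B = (-79 + 57)² = (-22)² = 484)
(C(J(-11)) + g(-123, 145)) + B = (2*7/(145 + 7) + 177) + 484 = (2*7/152 + 177) + 484 = (2*7*(1/152) + 177) + 484 = (7/76 + 177) + 484 = 13459/76 + 484 = 50243/76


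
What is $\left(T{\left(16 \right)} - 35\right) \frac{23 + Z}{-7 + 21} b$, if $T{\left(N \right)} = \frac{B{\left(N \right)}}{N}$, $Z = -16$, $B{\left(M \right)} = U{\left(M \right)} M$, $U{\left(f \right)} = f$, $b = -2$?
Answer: $19$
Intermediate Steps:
$B{\left(M \right)} = M^{2}$ ($B{\left(M \right)} = M M = M^{2}$)
$T{\left(N \right)} = N$ ($T{\left(N \right)} = \frac{N^{2}}{N} = N$)
$\left(T{\left(16 \right)} - 35\right) \frac{23 + Z}{-7 + 21} b = \left(16 - 35\right) \frac{23 - 16}{-7 + 21} \left(-2\right) = - 19 \cdot \frac{7}{14} \left(-2\right) = - 19 \cdot 7 \cdot \frac{1}{14} \left(-2\right) = - 19 \cdot \frac{1}{2} \left(-2\right) = \left(-19\right) \left(-1\right) = 19$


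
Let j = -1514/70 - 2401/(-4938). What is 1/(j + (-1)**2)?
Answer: -172830/3481201 ≈ -0.049647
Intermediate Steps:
j = -3654031/172830 (j = -1514*1/70 - 2401*(-1/4938) = -757/35 + 2401/4938 = -3654031/172830 ≈ -21.142)
1/(j + (-1)**2) = 1/(-3654031/172830 + (-1)**2) = 1/(-3654031/172830 + 1) = 1/(-3481201/172830) = -172830/3481201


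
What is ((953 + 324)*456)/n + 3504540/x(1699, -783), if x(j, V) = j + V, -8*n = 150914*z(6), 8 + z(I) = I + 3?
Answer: 65577120903/17279653 ≈ 3795.0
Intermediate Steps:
z(I) = -5 + I (z(I) = -8 + (I + 3) = -8 + (3 + I) = -5 + I)
n = -75457/4 (n = -75457*(-5 + 6)/4 = -75457/4 ≈ -18864.)
x(j, V) = V + j
((953 + 324)*456)/n + 3504540/x(1699, -783) = ((953 + 324)*456)/(-75457/4) + 3504540/(-783 + 1699) = (1277*456)*(-4/75457) + 3504540/916 = 582312*(-4/75457) + 3504540*(1/916) = -2329248/75457 + 876135/229 = 65577120903/17279653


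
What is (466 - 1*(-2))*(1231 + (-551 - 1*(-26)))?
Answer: 330408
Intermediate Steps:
(466 - 1*(-2))*(1231 + (-551 - 1*(-26))) = (466 + 2)*(1231 + (-551 + 26)) = 468*(1231 - 525) = 468*706 = 330408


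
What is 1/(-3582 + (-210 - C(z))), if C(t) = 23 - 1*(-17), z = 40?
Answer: -1/3832 ≈ -0.00026096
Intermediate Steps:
C(t) = 40 (C(t) = 23 + 17 = 40)
1/(-3582 + (-210 - C(z))) = 1/(-3582 + (-210 - 1*40)) = 1/(-3582 + (-210 - 40)) = 1/(-3582 - 250) = 1/(-3832) = -1/3832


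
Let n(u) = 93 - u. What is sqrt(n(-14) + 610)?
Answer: sqrt(717) ≈ 26.777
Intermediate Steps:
sqrt(n(-14) + 610) = sqrt((93 - 1*(-14)) + 610) = sqrt((93 + 14) + 610) = sqrt(107 + 610) = sqrt(717)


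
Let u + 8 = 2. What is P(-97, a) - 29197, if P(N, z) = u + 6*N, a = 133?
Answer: -29785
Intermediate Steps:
u = -6 (u = -8 + 2 = -6)
P(N, z) = -6 + 6*N
P(-97, a) - 29197 = (-6 + 6*(-97)) - 29197 = (-6 - 582) - 29197 = -588 - 29197 = -29785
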